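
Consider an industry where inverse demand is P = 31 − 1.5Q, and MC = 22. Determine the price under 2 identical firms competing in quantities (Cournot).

In a 2-firm Cournot equilibrium, symmetry and the first-order condition give q = (31 − 22)/(4.5) = 2. So Q = 4 and P = 25.

P = 25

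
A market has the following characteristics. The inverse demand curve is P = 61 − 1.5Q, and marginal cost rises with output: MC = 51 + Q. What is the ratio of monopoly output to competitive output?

Monopoly sets MR = MC: 61 − 3Q = 51 + Q ⇒ Q = 2.5, P = 61 − 1.5·2.5 = 57.25.
Competitive equilibrium sets price equal to marginal cost: 61 − 1.5Q = 51 + Q, so Q = 4 and P = 55.
Ratio Q_m/Q_c = 2.5/4 = 0.625.

Q_m/Q_c = 0.625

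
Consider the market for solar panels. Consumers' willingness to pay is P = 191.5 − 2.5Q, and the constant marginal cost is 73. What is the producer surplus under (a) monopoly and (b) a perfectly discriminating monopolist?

A monopolist chooses Q where MR = MC. MR = 191.5 − 5Q; setting this equal to 73 gives Q = 23.7 and P = 132.25.
PS = (132.25 − 73)·23.7 = 1404.225.
With perfect price discrimination, output is the efficient level Q = 47.4 (where demand meets MC), but every buyer pays their willingness to pay: CS = 0 and PS = total surplus.
PS = ½·(191.5 − 73)·47.4 = 2808.45.

Monopoly: PS = 1404.225; Perfect PD: PS = 2808.45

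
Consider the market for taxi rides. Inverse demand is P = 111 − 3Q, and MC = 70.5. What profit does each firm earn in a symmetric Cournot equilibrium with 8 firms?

Cournot with 8 identical firms: the symmetric best-response condition is 111 − 27q = 70.5. Each firm produces q = 1.5, total output Q = 12, price P = 75.
Each firm's profit = (75 − 70.5)·1.5 = 6.75.

π_i = 6.75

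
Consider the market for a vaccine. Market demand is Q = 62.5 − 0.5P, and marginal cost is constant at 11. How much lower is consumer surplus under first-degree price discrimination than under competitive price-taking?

Consumer surplus falls by 3249

Inverting demand: P = 125 − 2Q.
Competitive firms price at marginal cost: P = 11, giving Q = 57.
CS = ½·(125 − 11)·57 = 3249.
A perfectly discriminating monopolist sells every unit with P(Q) ≥ MC(Q), so output equals the competitive quantity Q = 57. Each buyer pays their reservation price, so CS = 0 and the firm captures all surplus.
CS = 0.
Change in consumer surplus: 0 − 3249 = −3249.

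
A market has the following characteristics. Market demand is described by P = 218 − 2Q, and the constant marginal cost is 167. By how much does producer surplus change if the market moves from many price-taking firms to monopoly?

Producer surplus rises by 325.125

Perfect competition: P = MC = 167, so 218 − 2Q = 167 and Q = 25.5.
PS = (167 − 167)·25.5 = 0.
A monopolist chooses Q where MR = MC. MR = 218 − 4Q; setting this equal to 167 gives Q = 12.75 and P = 192.5.
PS = (192.5 − 167)·12.75 = 325.125.
Change in producer surplus: 325.125 − 0 = 325.125.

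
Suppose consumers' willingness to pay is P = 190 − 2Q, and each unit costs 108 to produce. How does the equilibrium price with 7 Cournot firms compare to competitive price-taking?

In a 7-firm Cournot equilibrium, symmetry and the first-order condition give q = (190 − 108)/(16) = 5.125. So Q = 35.875 and P = 118.25.
Under competition P = MC = 108, so Q = (190 − 108)/2 = 41.

Cournot: P = 118.25; Competition: P = 108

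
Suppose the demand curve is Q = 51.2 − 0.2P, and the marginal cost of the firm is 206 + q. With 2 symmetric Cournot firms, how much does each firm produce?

q_i = 3.125

Inverting demand: P = 256 − 5Q.
With 2 symmetric Cournot firms, each firm's FOC gives 256 − 15q = 206 + q, so q = 3.125, Q = 2·3.125 = 6.25, and P = 224.75.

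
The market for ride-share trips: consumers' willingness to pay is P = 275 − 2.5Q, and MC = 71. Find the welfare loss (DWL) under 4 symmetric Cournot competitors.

DWL = 332.928

Competitive firms price at marginal cost: P = 71, giving Q = 81.6.
In a 4-firm Cournot equilibrium, symmetry and the first-order condition give q = (275 − 71)/(12.5) = 16.32. So Q = 65.28 and P = 111.8.
DWL is the triangle between Q = 65.28 and Q = 81.6: ½·(81.6 − 65.28)·(111.8 − 71) = 332.928.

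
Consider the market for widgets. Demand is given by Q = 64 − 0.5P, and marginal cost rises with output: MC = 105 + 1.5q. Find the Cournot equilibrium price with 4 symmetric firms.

P = 112

Inverting demand: P = 128 − 2Q.
Cournot with 4 identical firms: the symmetric best-response condition is 128 − 10q = 105 + 1.5q. Each firm produces q = 2, total output Q = 8, price P = 112.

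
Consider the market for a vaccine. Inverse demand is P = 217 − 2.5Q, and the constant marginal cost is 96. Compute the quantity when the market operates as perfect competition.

Under competition P = MC = 96, so Q = (217 − 96)/2.5 = 48.4.

Q = 48.4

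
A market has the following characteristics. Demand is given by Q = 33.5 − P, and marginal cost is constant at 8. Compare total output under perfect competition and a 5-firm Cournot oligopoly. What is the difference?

Total output falls by 4.25

Inverting demand: P = 33.5 − Q.
Competitive firms price at marginal cost: P = 8, giving Q = 25.5.
In a 5-firm Cournot equilibrium, symmetry and the first-order condition give q = (33.5 − 8)/(6) = 4.25. So Q = 21.25 and P = 12.25.
Change in total output: 21.25 − 25.5 = −4.25.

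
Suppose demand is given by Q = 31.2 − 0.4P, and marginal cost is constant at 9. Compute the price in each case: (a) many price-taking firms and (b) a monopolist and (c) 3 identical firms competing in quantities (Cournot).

Inverting demand: P = 78 − 2.5Q.
Perfect competition: P = MC = 9, so 78 − 2.5Q = 9 and Q = 27.6.
A monopolist chooses Q where MR = MC. MR = 78 − 5Q; setting this equal to 9 gives Q = 13.8 and P = 43.5.
In a 3-firm Cournot equilibrium, symmetry and the first-order condition give q = (78 − 9)/(10) = 6.9. So Q = 20.7 and P = 26.25.

Competition: P = 9; Monopoly: P = 43.5; Cournot: P = 26.25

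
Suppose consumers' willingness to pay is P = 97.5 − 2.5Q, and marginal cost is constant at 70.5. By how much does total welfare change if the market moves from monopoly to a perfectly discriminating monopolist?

TS rises by 36.45

Monopoly sets MR = MC: 97.5 − 5Q = 70.5 ⇒ Q = 5.4, P = 97.5 − 2.5·5.4 = 84.
CS = ½·(97.5 − 84)·5.4 = 36.45; PS = (84 − 70.5)·5.4 = 72.9; TS = 109.35.
A perfectly discriminating monopolist sells every unit with P(Q) ≥ MC(Q), so output equals the competitive quantity Q = 10.8. Each buyer pays their reservation price, so CS = 0 and the firm captures all surplus.
TS = 145.8 (equal to competitive TS).
Change in total welfare: 145.8 − 109.35 = 36.45.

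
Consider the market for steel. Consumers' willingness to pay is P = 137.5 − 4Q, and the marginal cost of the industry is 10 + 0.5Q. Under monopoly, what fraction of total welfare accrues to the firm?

PS/TS = 0.68

The monopolist equates marginal revenue to marginal cost: 137.5 − 8Q = 10 + 0.5Q, so Q = 15. From demand, P = 77.5.
CS = ½·(137.5 − 77.5)·15 = 450.
PS = P·Q − VC(Q) = 77.5·15 − (10·15 + ½·0.5·15²) = 956.25.
Share captured = PS/TS = 956.25/1406.25 = 0.68.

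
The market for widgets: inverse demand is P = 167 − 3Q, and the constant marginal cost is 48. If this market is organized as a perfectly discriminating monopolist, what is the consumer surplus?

With perfect price discrimination, output is the efficient level Q = 119/3 (where demand meets MC), but every buyer pays their willingness to pay: CS = 0 and PS = total surplus.
CS = 0.

CS = 0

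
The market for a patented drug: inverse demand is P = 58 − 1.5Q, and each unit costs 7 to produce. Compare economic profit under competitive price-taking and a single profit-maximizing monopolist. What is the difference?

Under competition P = MC = 7, so Q = (58 − 7)/1.5 = 34.
Profit = (7 − 7)·34 = 0.
The monopolist equates marginal revenue to marginal cost: 58 − 3Q = 7, so Q = 17. From demand, P = 32.5.
Profit = (32.5 − 7)·17 = 433.5.
Change in economic profit: 433.5 − 0 = 433.5.

Economic profit rises by 433.5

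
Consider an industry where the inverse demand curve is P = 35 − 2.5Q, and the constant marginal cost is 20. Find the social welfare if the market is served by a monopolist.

TS = 33.75

The monopolist equates marginal revenue to marginal cost: 35 − 5Q = 20, so Q = 3. From demand, P = 27.5.
CS = ½·(35 − 27.5)·3 = 11.25; PS = (27.5 − 20)·3 = 22.5; TS = 33.75.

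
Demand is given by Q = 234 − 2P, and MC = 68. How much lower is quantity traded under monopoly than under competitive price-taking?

Inverting demand: P = 117 − 0.5Q.
Perfect competition: P = MC = 68, so 117 − 0.5Q = 68 and Q = 98.
Monopoly sets MR = MC: 117 − Q = 68 ⇒ Q = 49, P = 117 − 0.5·49 = 92.5.
Change in quantity traded: 49 − 98 = −49.

Q falls by 49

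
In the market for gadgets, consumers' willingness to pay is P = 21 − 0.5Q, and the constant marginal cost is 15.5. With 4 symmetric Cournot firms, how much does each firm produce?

q_i = 2.2

Cournot with 4 identical firms: the symmetric best-response condition is 21 − 2.5q = 15.5. Each firm produces q = 2.2, total output Q = 8.8, price P = 16.6.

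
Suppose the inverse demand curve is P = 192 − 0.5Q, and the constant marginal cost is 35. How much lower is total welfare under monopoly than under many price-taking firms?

TS falls by 6162.25

Perfect competition: P = MC = 35, so 192 − 0.5Q = 35 and Q = 314.
CS = ½·(192 − 35)·314 = 24649; PS = (35 − 35)·314 = 0; TS = 24649.
The monopolist equates marginal revenue to marginal cost: 192 − Q = 35, so Q = 157. From demand, P = 113.5.
CS = ½·(192 − 113.5)·157 = 6162.25; PS = (113.5 − 35)·157 = 12324.5; TS = 18486.75.
Change in total welfare: 18486.75 − 24649 = −6162.25.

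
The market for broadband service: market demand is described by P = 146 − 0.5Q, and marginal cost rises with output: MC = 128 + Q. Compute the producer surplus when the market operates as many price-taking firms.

PS = 72

Under competition P = MC: 146 − 0.5Q = 128 + Q ⇒ Q = 12, P = 140.
PS = P·Q − VC(Q) = 140·12 − (128·12 + ½·1·12²) = 72.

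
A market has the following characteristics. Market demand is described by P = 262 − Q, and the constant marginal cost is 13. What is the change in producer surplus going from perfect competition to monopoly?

PS rises by 15500.25

Competitive firms price at marginal cost: P = 13, giving Q = 249.
PS = (13 − 13)·249 = 0.
A monopolist chooses Q where MR = MC. MR = 262 − 2Q; setting this equal to 13 gives Q = 124.5 and P = 137.5.
PS = (137.5 − 13)·124.5 = 15500.25.
Change in producer surplus: 15500.25 − 0 = 15500.25.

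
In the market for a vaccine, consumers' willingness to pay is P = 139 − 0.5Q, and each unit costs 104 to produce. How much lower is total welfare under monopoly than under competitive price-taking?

Perfect competition: P = MC = 104, so 139 − 0.5Q = 104 and Q = 70.
CS = ½·(139 − 104)·70 = 1225; PS = (104 − 104)·70 = 0; TS = 1225.
The monopolist equates marginal revenue to marginal cost: 139 − Q = 104, so Q = 35. From demand, P = 121.5.
CS = ½·(139 − 121.5)·35 = 306.25; PS = (121.5 − 104)·35 = 612.5; TS = 918.75.
Change in total welfare: 918.75 − 1225 = −306.25.

Total welfare falls by 306.25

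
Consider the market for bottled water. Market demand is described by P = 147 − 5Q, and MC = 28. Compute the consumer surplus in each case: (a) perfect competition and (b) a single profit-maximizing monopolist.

Competition: CS = 1416.1; Monopoly: CS = 354.025

Perfect competition: P = MC = 28, so 147 − 5Q = 28 and Q = 23.8.
CS = ½·(147 − 28)·23.8 = 1416.1.
The monopolist equates marginal revenue to marginal cost: 147 − 10Q = 28, so Q = 11.9. From demand, P = 87.5.
CS = ½·(147 − 87.5)·11.9 = 354.025.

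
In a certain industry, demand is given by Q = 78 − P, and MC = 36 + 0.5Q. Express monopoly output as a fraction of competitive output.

Inverting demand: P = 78 − Q.
A monopolist chooses Q where MR = MC. MR = 78 − 2Q; setting this equal to 36 + 0.5Q gives Q = 16.8 and P = 61.2.
Under competition P = MC: 78 − Q = 36 + 0.5Q ⇒ Q = 28, P = 50.
Ratio Q_m/Q_c = 16.8/28 = 0.6.

Q_m/Q_c = 0.6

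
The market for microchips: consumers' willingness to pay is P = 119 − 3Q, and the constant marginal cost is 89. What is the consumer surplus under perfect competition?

Under competition P = MC = 89, so Q = (119 − 89)/3 = 10.
CS = ½·(119 − 89)·10 = 150.

CS = 150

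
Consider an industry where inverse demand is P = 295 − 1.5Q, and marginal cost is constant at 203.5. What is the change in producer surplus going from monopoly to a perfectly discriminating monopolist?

The monopolist equates marginal revenue to marginal cost: 295 − 3Q = 203.5, so Q = 30.5. From demand, P = 249.25.
PS = (249.25 − 203.5)·30.5 = 1395.375.
A perfectly discriminating monopolist sells every unit with P(Q) ≥ MC(Q), so output equals the competitive quantity Q = 61. Each buyer pays their reservation price, so CS = 0 and the firm captures all surplus.
PS = ½·(295 − 203.5)·61 = 2790.75.
Change in producer surplus: 2790.75 − 1395.375 = 1395.375.

Producer surplus rises by 1395.375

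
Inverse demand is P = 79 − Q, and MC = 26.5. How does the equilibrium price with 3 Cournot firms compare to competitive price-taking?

Cournot with 3 identical firms: the symmetric best-response condition is 79 − 4q = 26.5. Each firm produces q = 13.125, total output Q = 39.375, price P = 39.625.
Under competition P = MC = 26.5, so Q = (79 − 26.5)/1 = 52.5.

Cournot: P = 39.625; Competition: P = 26.5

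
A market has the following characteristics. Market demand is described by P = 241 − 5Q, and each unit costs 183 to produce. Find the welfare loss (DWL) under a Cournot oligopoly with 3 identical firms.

DWL = 21.025

Perfect competition: P = MC = 183, so 241 − 5Q = 183 and Q = 11.6.
In a 3-firm Cournot equilibrium, symmetry and the first-order condition give q = (241 − 183)/(20) = 2.9. So Q = 8.7 and P = 197.5.
DWL is the triangle between Q = 8.7 and Q = 11.6: ½·(11.6 − 8.7)·(197.5 − 183) = 21.025.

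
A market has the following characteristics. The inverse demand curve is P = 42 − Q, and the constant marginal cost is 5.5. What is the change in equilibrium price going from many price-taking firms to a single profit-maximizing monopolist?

P rises by 18.25

Competitive firms price at marginal cost: P = 5.5, giving Q = 36.5.
Monopoly sets MR = MC: 42 − 2Q = 5.5 ⇒ Q = 18.25, P = 42 − 18.25 = 23.75.
Change in equilibrium price: 23.75 − 5.5 = 18.25.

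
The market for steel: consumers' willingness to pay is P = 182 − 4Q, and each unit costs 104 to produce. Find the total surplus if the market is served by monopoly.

The monopolist equates marginal revenue to marginal cost: 182 − 8Q = 104, so Q = 9.75. From demand, P = 143.
CS = ½·(182 − 143)·9.75 = 190.125; PS = (143 − 104)·9.75 = 380.25; TS = 570.375.

TS = 570.375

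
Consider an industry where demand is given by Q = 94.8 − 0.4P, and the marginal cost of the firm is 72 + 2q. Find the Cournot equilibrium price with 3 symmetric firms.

Inverting demand: P = 237 − 2.5Q.
With 3 symmetric Cournot firms, each firm's FOC gives 237 − 10q = 72 + 2q, so q = 13.75, Q = 3·13.75 = 41.25, and P = 133.875.

P = 133.875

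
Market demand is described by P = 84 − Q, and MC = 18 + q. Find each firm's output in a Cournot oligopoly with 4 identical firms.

q_i = 11

In a 4-firm Cournot equilibrium, symmetry and the first-order condition give q = (84 − 18)/(6) = 11. So Q = 44 and P = 40.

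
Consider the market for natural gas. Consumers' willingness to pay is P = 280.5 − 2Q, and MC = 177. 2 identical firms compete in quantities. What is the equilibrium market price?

P = 211.5

In a 2-firm Cournot equilibrium, symmetry and the first-order condition give q = (280.5 − 177)/(6) = 17.25. So Q = 34.5 and P = 211.5.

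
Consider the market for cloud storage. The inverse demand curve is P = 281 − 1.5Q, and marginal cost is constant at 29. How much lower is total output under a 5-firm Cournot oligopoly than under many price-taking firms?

Q falls by 28

Perfect competition: P = MC = 29, so 281 − 1.5Q = 29 and Q = 168.
In a 5-firm Cournot equilibrium, symmetry and the first-order condition give q = (281 − 29)/(9) = 28. So Q = 140 and P = 71.
Change in total output: 140 − 168 = −28.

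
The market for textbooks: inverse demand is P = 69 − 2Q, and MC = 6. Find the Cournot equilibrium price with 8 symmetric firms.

With 8 symmetric Cournot firms, each firm's FOC gives 69 − 18q = 6, so q = 3.5, Q = 8·3.5 = 28, and P = 13.

P = 13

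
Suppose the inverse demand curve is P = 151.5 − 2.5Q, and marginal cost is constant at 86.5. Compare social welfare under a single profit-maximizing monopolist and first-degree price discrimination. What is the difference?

A monopolist chooses Q where MR = MC. MR = 151.5 − 5Q; setting this equal to 86.5 gives Q = 13 and P = 119.
CS = ½·(151.5 − 119)·13 = 211.25; PS = (119 − 86.5)·13 = 422.5; TS = 633.75.
Under first-degree price discrimination the firm charges each unit its demand price and produces up to where P = MC, i.e. Q = 26. Consumer surplus is zero; producer surplus equals total surplus.
TS = 845 (equal to competitive TS).
Change in social welfare: 845 − 633.75 = 211.25.

Social welfare rises by 211.25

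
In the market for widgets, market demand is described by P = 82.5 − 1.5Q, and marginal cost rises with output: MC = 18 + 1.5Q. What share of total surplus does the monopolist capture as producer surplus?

PS/TS = 0.75

The monopolist equates marginal revenue to marginal cost: 82.5 − 3Q = 18 + 1.5Q, so Q = 43/3. From demand, P = 61.
CS = ½·(82.5 − 61)·43/3 = 1849/12.
PS = P·Q − VC(Q) = 61·43/3 − (18·43/3 + ½·1.5·(43/3)²) = 462.25.
Share captured = PS/TS = 462.25/(1849/3) = 0.75.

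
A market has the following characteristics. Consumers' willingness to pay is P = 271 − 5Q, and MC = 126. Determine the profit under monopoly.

The monopolist equates marginal revenue to marginal cost: 271 − 10Q = 126, so Q = 14.5. From demand, P = 198.5.
Profit = (198.5 − 126)·14.5 = 1051.25.

Profit = 1051.25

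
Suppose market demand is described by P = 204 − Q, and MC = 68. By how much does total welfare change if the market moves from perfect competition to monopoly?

Total welfare falls by 2312

Perfect competition: P = MC = 68, so 204 − Q = 68 and Q = 136.
CS = ½·(204 − 68)·136 = 9248; PS = (68 − 68)·136 = 0; TS = 9248.
The monopolist equates marginal revenue to marginal cost: 204 − 2Q = 68, so Q = 68. From demand, P = 136.
CS = ½·(204 − 136)·68 = 2312; PS = (136 − 68)·68 = 4624; TS = 6936.
Change in total welfare: 6936 − 9248 = −2312.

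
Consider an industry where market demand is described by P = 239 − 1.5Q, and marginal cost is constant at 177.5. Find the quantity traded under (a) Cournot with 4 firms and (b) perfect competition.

Cournot: Q = 32.8; Competition: Q = 41

With 4 symmetric Cournot firms, each firm's FOC gives 239 − 7.5q = 177.5, so q = 8.2, Q = 4·8.2 = 32.8, and P = 189.8.
Perfect competition: P = MC = 177.5, so 239 − 1.5Q = 177.5 and Q = 41.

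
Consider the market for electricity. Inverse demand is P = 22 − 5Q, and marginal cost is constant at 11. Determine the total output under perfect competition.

Competitive firms price at marginal cost: P = 11, giving Q = 2.2.

Q = 2.2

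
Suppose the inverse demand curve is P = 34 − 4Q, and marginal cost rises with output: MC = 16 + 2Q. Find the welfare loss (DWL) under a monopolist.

Under competition P = MC: 34 − 4Q = 16 + 2Q ⇒ Q = 3, P = 22.
Monopoly sets MR = MC: 34 − 8Q = 16 + 2Q ⇒ Q = 1.8, P = 34 − 4·1.8 = 26.8.
CS = ½·(34 − 22)·3 = 18; PS = (22·3 − 16·3 − ½·2·3²) = 9; TS = 27.
CS = ½·(34 − 26.8)·1.8 = 6.48; PS = (26.8·1.8 − 16·1.8 − ½·2·1.8²) = 16.2; TS = 22.68.
DWL = 27 − 22.68 = 4.32.

DWL = 4.32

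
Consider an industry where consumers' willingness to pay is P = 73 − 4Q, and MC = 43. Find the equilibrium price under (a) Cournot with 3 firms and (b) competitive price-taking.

With 3 symmetric Cournot firms, each firm's FOC gives 73 − 16q = 43, so q = 1.875, Q = 3·1.875 = 5.625, and P = 50.5.
Under competition P = MC = 43, so Q = (73 − 43)/4 = 7.5.

Cournot: P = 50.5; Competition: P = 43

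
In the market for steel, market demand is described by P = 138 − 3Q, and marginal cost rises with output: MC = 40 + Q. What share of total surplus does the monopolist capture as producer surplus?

PS/TS = 0.7

A monopolist chooses Q where MR = MC. MR = 138 − 6Q; setting this equal to 40 + Q gives Q = 14 and P = 96.
CS = ½·(138 − 96)·14 = 294.
PS = P·Q − VC(Q) = 96·14 − (40·14 + ½·1·14²) = 686.
Share captured = PS/TS = 686/980 = 0.7.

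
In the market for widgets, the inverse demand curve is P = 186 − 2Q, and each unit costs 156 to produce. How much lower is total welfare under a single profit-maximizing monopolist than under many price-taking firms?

Total welfare falls by 56.25

Perfect competition: P = MC = 156, so 186 − 2Q = 156 and Q = 15.
CS = ½·(186 − 156)·15 = 225; PS = (156 − 156)·15 = 0; TS = 225.
A monopolist chooses Q where MR = MC. MR = 186 − 4Q; setting this equal to 156 gives Q = 7.5 and P = 171.
CS = ½·(186 − 171)·7.5 = 56.25; PS = (171 − 156)·7.5 = 112.5; TS = 168.75.
Change in total welfare: 168.75 − 225 = −56.25.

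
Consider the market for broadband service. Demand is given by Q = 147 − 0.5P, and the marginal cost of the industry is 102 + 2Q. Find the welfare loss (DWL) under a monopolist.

Inverting demand: P = 294 − 2Q.
Under competition P = MC: 294 − 2Q = 102 + 2Q ⇒ Q = 48, P = 198.
A monopolist chooses Q where MR = MC. MR = 294 − 4Q; setting this equal to 102 + 2Q gives Q = 32 and P = 230.
CS = ½·(294 − 198)·48 = 2304; PS = (198·48 − 102·48 − ½·2·48²) = 2304; TS = 4608.
CS = ½·(294 − 230)·32 = 1024; PS = (230·32 − 102·32 − ½·2·32²) = 3072; TS = 4096.
DWL = 4608 − 4096 = 512.

DWL = 512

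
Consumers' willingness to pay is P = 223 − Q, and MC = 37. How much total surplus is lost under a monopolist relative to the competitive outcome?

Competitive firms price at marginal cost: P = 37, giving Q = 186.
Monopoly sets MR = MC: 223 − 2Q = 37 ⇒ Q = 93, P = 223 − 93 = 130.
DWL is the triangle between Q = 93 and Q = 186: ½·(186 − 93)·(130 − 37) = 4324.5.

DWL = 4324.5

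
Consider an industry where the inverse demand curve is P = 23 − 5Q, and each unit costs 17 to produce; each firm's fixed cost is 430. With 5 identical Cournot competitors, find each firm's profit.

Cournot with 5 identical firms: the symmetric best-response condition is 23 − 30q = 17. Each firm produces q = 0.2, total output Q = 1, price P = 18.
Each firm's profit = (18 − 17)·0.2 − 430 = −429.8.

π_i = −429.8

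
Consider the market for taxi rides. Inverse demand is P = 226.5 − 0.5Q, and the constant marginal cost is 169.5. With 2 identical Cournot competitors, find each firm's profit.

In a 2-firm Cournot equilibrium, symmetry and the first-order condition give q = (226.5 − 169.5)/(1.5) = 38. So Q = 76 and P = 188.5.
Each firm's profit = (188.5 − 169.5)·38 = 722.

π_i = 722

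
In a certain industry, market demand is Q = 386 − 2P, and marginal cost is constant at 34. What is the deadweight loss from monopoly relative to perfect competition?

DWL = 6320.25

Inverting demand: P = 193 − 0.5Q.
Under competition P = MC = 34, so Q = (193 − 34)/0.5 = 318.
The monopolist equates marginal revenue to marginal cost: 193 − Q = 34, so Q = 159. From demand, P = 113.5.
DWL is the triangle between Q = 159 and Q = 318: ½·(318 − 159)·(113.5 − 34) = 6320.25.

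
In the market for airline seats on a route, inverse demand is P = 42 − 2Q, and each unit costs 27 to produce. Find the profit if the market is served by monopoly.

Monopoly sets MR = MC: 42 − 4Q = 27 ⇒ Q = 3.75, P = 42 − 2·3.75 = 34.5.
Profit = (34.5 − 27)·3.75 = 28.125.

Profit = 28.125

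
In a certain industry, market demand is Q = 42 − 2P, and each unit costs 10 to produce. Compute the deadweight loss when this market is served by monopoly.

DWL = 30.25

Inverting demand: P = 21 − 0.5Q.
Under competition P = MC = 10, so Q = (21 − 10)/0.5 = 22.
The monopolist equates marginal revenue to marginal cost: 21 − Q = 10, so Q = 11. From demand, P = 15.5.
DWL is the triangle between Q = 11 and Q = 22: ½·(22 − 11)·(15.5 − 10) = 30.25.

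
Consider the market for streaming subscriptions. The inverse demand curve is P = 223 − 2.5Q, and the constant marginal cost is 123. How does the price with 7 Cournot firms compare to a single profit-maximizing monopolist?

Cournot: P = 135.5; Monopoly: P = 173

With 7 symmetric Cournot firms, each firm's FOC gives 223 − 20q = 123, so q = 5, Q = 7·5 = 35, and P = 135.5.
A monopolist chooses Q where MR = MC. MR = 223 − 5Q; setting this equal to 123 gives Q = 20 and P = 173.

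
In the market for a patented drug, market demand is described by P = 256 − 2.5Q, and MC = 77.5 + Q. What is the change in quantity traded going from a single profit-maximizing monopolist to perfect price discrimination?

Q rises by 21.25

A monopolist chooses Q where MR = MC. MR = 256 − 5Q; setting this equal to 77.5 + Q gives Q = 29.75 and P = 181.625.
With perfect price discrimination, output is the efficient level Q = 51 (where demand meets MC), but every buyer pays their willingness to pay: CS = 0 and PS = total surplus.
Change in quantity traded: 51 − 29.75 = 21.25.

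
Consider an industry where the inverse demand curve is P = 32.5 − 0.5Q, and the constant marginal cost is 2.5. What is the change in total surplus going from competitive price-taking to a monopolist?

TS falls by 225

Competitive firms price at marginal cost: P = 2.5, giving Q = 60.
CS = ½·(32.5 − 2.5)·60 = 900; PS = (2.5 − 2.5)·60 = 0; TS = 900.
A monopolist chooses Q where MR = MC. MR = 32.5 − Q; setting this equal to 2.5 gives Q = 30 and P = 17.5.
CS = ½·(32.5 − 17.5)·30 = 225; PS = (17.5 − 2.5)·30 = 450; TS = 675.
Change in total surplus: 675 − 900 = −225.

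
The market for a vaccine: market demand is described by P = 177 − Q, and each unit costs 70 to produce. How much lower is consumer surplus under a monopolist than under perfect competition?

Perfect competition: P = MC = 70, so 177 − Q = 70 and Q = 107.
CS = ½·(177 − 70)·107 = 5724.5.
The monopolist equates marginal revenue to marginal cost: 177 − 2Q = 70, so Q = 53.5. From demand, P = 123.5.
CS = ½·(177 − 123.5)·53.5 = 1431.125.
Change in consumer surplus: 1431.125 − 5724.5 = −4293.375.

CS falls by 4293.375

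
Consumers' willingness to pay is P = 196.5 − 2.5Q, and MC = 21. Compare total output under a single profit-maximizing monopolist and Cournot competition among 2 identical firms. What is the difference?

A monopolist chooses Q where MR = MC. MR = 196.5 − 5Q; setting this equal to 21 gives Q = 35.1 and P = 108.75.
In a 2-firm Cournot equilibrium, symmetry and the first-order condition give q = (196.5 − 21)/(7.5) = 23.4. So Q = 46.8 and P = 79.5.
Change in total output: 46.8 − 35.1 = 11.7.

Total output rises by 11.7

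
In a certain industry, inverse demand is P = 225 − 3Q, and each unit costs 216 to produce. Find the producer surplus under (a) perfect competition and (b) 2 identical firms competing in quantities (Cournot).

Competition: PS = 0; Cournot: PS = 6

Perfect competition: P = MC = 216, so 225 − 3Q = 216 and Q = 3.
PS = (216 − 216)·3 = 0.
In a 2-firm Cournot equilibrium, symmetry and the first-order condition give q = (225 − 216)/(9) = 1. So Q = 2 and P = 219.
PS = (219 − 216)·2 = 6.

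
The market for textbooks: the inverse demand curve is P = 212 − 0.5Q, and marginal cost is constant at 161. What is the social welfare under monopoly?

Monopoly sets MR = MC: 212 − Q = 161 ⇒ Q = 51, P = 212 − 0.5·51 = 186.5.
CS = ½·(212 − 186.5)·51 = 650.25; PS = (186.5 − 161)·51 = 1300.5; TS = 1950.75.

TS = 1950.75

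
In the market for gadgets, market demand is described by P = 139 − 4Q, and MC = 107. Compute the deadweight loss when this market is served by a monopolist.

DWL = 32

Under competition P = MC = 107, so Q = (139 − 107)/4 = 8.
The monopolist equates marginal revenue to marginal cost: 139 − 8Q = 107, so Q = 4. From demand, P = 123.
DWL is the triangle between Q = 4 and Q = 8: ½·(8 − 4)·(123 − 107) = 32.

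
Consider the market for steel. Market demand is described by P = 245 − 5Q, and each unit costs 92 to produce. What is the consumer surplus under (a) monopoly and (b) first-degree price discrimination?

Monopoly sets MR = MC: 245 − 10Q = 92 ⇒ Q = 15.3, P = 245 − 5·15.3 = 168.5.
CS = ½·(245 − 168.5)·15.3 = 585.225.
Under first-degree price discrimination the firm charges each unit its demand price and produces up to where P = MC, i.e. Q = 30.6. Consumer surplus is zero; producer surplus equals total surplus.
CS = 0.

Monopoly: CS = 585.225; Perfect PD: CS = 0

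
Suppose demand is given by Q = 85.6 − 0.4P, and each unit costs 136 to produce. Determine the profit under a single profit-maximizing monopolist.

Profit = 608.4

Inverting demand: P = 214 − 2.5Q.
Monopoly sets MR = MC: 214 − 5Q = 136 ⇒ Q = 15.6, P = 214 − 2.5·15.6 = 175.
Profit = (175 − 136)·15.6 = 608.4.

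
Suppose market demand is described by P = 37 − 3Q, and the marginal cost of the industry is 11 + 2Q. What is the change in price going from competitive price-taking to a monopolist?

P rises by 5.85

Competitive equilibrium sets price equal to marginal cost: 37 − 3Q = 11 + 2Q, so Q = 5.2 and P = 21.4.
Monopoly sets MR = MC: 37 − 6Q = 11 + 2Q ⇒ Q = 3.25, P = 37 − 3·3.25 = 27.25.
Change in price: 27.25 − 21.4 = 5.85.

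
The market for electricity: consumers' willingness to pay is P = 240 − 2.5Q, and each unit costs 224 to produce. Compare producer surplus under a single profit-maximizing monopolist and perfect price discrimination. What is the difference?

The monopolist equates marginal revenue to marginal cost: 240 − 5Q = 224, so Q = 3.2. From demand, P = 232.
PS = (232 − 224)·3.2 = 25.6.
A perfectly discriminating monopolist sells every unit with P(Q) ≥ MC(Q), so output equals the competitive quantity Q = 6.4. Each buyer pays their reservation price, so CS = 0 and the firm captures all surplus.
PS = ½·(240 − 224)·6.4 = 51.2.
Change in producer surplus: 51.2 − 25.6 = 25.6.

Producer surplus rises by 25.6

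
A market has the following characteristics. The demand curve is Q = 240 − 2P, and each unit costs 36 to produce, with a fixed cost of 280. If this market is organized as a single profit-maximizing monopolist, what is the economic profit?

Profit = 3248

Inverting demand: P = 120 − 0.5Q.
Monopoly sets MR = MC: 120 − Q = 36 ⇒ Q = 84, P = 120 − 0.5·84 = 78.
Profit = (78 − 36)·84 − 280 = 3248.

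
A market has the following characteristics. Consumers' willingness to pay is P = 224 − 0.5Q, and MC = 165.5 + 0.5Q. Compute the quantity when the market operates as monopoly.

Monopoly sets MR = MC: 224 − Q = 165.5 + 0.5Q ⇒ Q = 39, P = 224 − 0.5·39 = 204.5.

Q = 39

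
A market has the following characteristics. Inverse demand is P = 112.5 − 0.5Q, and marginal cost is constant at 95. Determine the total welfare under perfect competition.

Competitive firms price at marginal cost: P = 95, giving Q = 35.
CS = ½·(112.5 − 95)·35 = 306.25; PS = (95 − 95)·35 = 0; TS = 306.25.

TS = 306.25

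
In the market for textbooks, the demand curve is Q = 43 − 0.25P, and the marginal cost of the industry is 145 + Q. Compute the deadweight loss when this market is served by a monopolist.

Inverting demand: P = 172 − 4Q.
Competitive equilibrium sets price equal to marginal cost: 172 − 4Q = 145 + Q, so Q = 5.4 and P = 150.4.
Monopoly sets MR = MC: 172 − 8Q = 145 + Q ⇒ Q = 3, P = 172 − 4·3 = 160.
CS = ½·(172 − 150.4)·5.4 = 58.32; PS = (150.4·5.4 − 145·5.4 − ½·1·5.4²) = 14.58; TS = 72.9.
CS = ½·(172 − 160)·3 = 18; PS = (160·3 − 145·3 − ½·1·3²) = 40.5; TS = 58.5.
DWL = 72.9 − 58.5 = 14.4.

DWL = 14.4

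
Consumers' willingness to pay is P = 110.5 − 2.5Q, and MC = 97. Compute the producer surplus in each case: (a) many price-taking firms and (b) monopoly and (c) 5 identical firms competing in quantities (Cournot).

Competitive firms price at marginal cost: P = 97, giving Q = 5.4.
PS = (97 − 97)·5.4 = 0.
The monopolist equates marginal revenue to marginal cost: 110.5 − 5Q = 97, so Q = 2.7. From demand, P = 103.75.
PS = (103.75 − 97)·2.7 = 18.225.
With 5 symmetric Cournot firms, each firm's FOC gives 110.5 − 15q = 97, so q = 0.9, Q = 5·0.9 = 4.5, and P = 99.25.
PS = (99.25 − 97)·4.5 = 10.125.

Competition: PS = 0; Monopoly: PS = 18.225; Cournot: PS = 10.125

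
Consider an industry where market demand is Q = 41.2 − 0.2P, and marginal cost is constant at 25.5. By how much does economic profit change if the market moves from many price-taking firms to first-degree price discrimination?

Economic profit rises by 3258.025

Inverting demand: P = 206 − 5Q.
Competitive firms price at marginal cost: P = 25.5, giving Q = 36.1.
Profit = (25.5 − 25.5)·36.1 = 0.
Under first-degree price discrimination the firm charges each unit its demand price and produces up to where P = MC, i.e. Q = 36.1. Consumer surplus is zero; producer surplus equals total surplus.
PS equals the full surplus area, 3258.025. Profit = 3258.025 = 3258.025.
Change in economic profit: 3258.025 − 0 = 3258.025.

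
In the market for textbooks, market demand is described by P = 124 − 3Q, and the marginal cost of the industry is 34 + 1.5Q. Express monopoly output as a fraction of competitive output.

Monopoly sets MR = MC: 124 − 6Q = 34 + 1.5Q ⇒ Q = 12, P = 124 − 3·12 = 88.
Under competition P = MC: 124 − 3Q = 34 + 1.5Q ⇒ Q = 20, P = 64.
Ratio Q_m/Q_c = 12/20 = 0.6.

Q_m/Q_c = 0.6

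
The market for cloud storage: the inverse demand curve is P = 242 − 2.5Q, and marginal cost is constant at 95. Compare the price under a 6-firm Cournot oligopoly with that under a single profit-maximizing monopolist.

In a 6-firm Cournot equilibrium, symmetry and the first-order condition give q = (242 − 95)/(17.5) = 8.4. So Q = 50.4 and P = 116.
A monopolist chooses Q where MR = MC. MR = 242 − 5Q; setting this equal to 95 gives Q = 29.4 and P = 168.5.

Cournot: P = 116; Monopoly: P = 168.5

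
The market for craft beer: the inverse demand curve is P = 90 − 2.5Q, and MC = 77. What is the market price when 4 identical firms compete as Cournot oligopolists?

With 4 symmetric Cournot firms, each firm's FOC gives 90 − 12.5q = 77, so q = 1.04, Q = 4·1.04 = 4.16, and P = 79.6.

P = 79.6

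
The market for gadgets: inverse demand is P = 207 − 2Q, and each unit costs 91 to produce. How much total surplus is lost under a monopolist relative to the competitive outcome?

DWL = 841

Competitive firms price at marginal cost: P = 91, giving Q = 58.
A monopolist chooses Q where MR = MC. MR = 207 − 4Q; setting this equal to 91 gives Q = 29 and P = 149.
DWL is the triangle between Q = 29 and Q = 58: ½·(58 − 29)·(149 − 91) = 841.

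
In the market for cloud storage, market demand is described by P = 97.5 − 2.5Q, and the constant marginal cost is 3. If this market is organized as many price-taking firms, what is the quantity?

Q = 37.8

Perfect competition: P = MC = 3, so 97.5 − 2.5Q = 3 and Q = 37.8.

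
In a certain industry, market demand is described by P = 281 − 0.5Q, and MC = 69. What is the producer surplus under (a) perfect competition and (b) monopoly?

Under competition P = MC = 69, so Q = (281 − 69)/0.5 = 424.
PS = (69 − 69)·424 = 0.
A monopolist chooses Q where MR = MC. MR = 281 − Q; setting this equal to 69 gives Q = 212 and P = 175.
PS = (175 − 69)·212 = 22472.

Competition: PS = 0; Monopoly: PS = 22472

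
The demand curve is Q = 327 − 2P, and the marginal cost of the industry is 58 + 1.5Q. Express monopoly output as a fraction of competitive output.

Inverting demand: P = 163.5 − 0.5Q.
A monopolist chooses Q where MR = MC. MR = 163.5 − Q; setting this equal to 58 + 1.5Q gives Q = 42.2 and P = 142.4.
Competitive equilibrium sets price equal to marginal cost: 163.5 − 0.5Q = 58 + 1.5Q, so Q = 52.75 and P = 137.125.
Ratio Q_m/Q_c = 42.2/52.75 = 0.8.

Q_m/Q_c = 0.8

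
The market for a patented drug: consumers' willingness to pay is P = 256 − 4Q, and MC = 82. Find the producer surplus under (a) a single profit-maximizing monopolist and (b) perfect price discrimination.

Monopoly sets MR = MC: 256 − 8Q = 82 ⇒ Q = 21.75, P = 256 − 4·21.75 = 169.
PS = (169 − 82)·21.75 = 1892.25.
With perfect price discrimination, output is the efficient level Q = 43.5 (where demand meets MC), but every buyer pays their willingness to pay: CS = 0 and PS = total surplus.
PS = ½·(256 − 82)·43.5 = 3784.5.

Monopoly: PS = 1892.25; Perfect PD: PS = 3784.5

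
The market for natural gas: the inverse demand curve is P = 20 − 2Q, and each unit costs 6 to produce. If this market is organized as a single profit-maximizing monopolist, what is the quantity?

Monopoly sets MR = MC: 20 − 4Q = 6 ⇒ Q = 3.5, P = 20 − 2·3.5 = 13.

Q = 3.5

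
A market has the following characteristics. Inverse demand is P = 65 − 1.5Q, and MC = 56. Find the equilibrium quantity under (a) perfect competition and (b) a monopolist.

Competition: Q = 6; Monopoly: Q = 3

Under competition P = MC = 56, so Q = (65 − 56)/1.5 = 6.
The monopolist equates marginal revenue to marginal cost: 65 − 3Q = 56, so Q = 3. From demand, P = 60.5.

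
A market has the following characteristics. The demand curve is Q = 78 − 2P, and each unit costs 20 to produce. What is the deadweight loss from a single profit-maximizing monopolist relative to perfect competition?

DWL = 90.25

Inverting demand: P = 39 − 0.5Q.
Under competition P = MC = 20, so Q = (39 − 20)/0.5 = 38.
Monopoly sets MR = MC: 39 − Q = 20 ⇒ Q = 19, P = 39 − 0.5·19 = 29.5.
DWL is the triangle between Q = 19 and Q = 38: ½·(38 − 19)·(29.5 − 20) = 90.25.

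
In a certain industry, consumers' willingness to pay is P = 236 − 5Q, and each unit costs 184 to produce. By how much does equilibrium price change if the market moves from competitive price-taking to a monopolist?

Competitive firms price at marginal cost: P = 184, giving Q = 10.4.
The monopolist equates marginal revenue to marginal cost: 236 − 10Q = 184, so Q = 5.2. From demand, P = 210.
Change in equilibrium price: 210 − 184 = 26.

Equilibrium price rises by 26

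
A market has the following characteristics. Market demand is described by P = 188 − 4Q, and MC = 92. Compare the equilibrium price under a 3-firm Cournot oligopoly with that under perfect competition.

With 3 symmetric Cournot firms, each firm's FOC gives 188 − 16q = 92, so q = 6, Q = 3·6 = 18, and P = 116.
Under competition P = MC = 92, so Q = (188 − 92)/4 = 24.

Cournot: P = 116; Competition: P = 92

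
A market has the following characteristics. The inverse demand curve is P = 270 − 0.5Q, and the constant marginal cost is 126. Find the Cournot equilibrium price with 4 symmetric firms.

Cournot with 4 identical firms: the symmetric best-response condition is 270 − 2.5q = 126. Each firm produces q = 57.6, total output Q = 230.4, price P = 154.8.

P = 154.8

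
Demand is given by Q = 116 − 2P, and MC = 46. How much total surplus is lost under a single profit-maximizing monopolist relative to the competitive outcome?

Inverting demand: P = 58 − 0.5Q.
Perfect competition: P = MC = 46, so 58 − 0.5Q = 46 and Q = 24.
A monopolist chooses Q where MR = MC. MR = 58 − Q; setting this equal to 46 gives Q = 12 and P = 52.
DWL is the triangle between Q = 12 and Q = 24: ½·(24 − 12)·(52 − 46) = 36.

DWL = 36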